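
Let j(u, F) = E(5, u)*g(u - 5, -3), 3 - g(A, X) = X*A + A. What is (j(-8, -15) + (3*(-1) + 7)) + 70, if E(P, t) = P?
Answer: -41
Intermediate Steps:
g(A, X) = 3 - A - A*X (g(A, X) = 3 - (X*A + A) = 3 - (A*X + A) = 3 - (A + A*X) = 3 + (-A - A*X) = 3 - A - A*X)
j(u, F) = -35 + 10*u (j(u, F) = 5*(3 - (u - 5) - 1*(u - 5)*(-3)) = 5*(3 - (-5 + u) - 1*(-5 + u)*(-3)) = 5*(3 + (5 - u) + (-15 + 3*u)) = 5*(-7 + 2*u) = -35 + 10*u)
(j(-8, -15) + (3*(-1) + 7)) + 70 = ((-35 + 10*(-8)) + (3*(-1) + 7)) + 70 = ((-35 - 80) + (-3 + 7)) + 70 = (-115 + 4) + 70 = -111 + 70 = -41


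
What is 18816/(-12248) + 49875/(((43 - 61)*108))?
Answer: -26976971/992088 ≈ -27.192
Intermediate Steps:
18816/(-12248) + 49875/(((43 - 61)*108)) = 18816*(-1/12248) + 49875/((-18*108)) = -2352/1531 + 49875/(-1944) = -2352/1531 + 49875*(-1/1944) = -2352/1531 - 16625/648 = -26976971/992088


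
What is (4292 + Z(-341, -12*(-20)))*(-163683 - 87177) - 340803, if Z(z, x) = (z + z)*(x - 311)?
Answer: -13224174843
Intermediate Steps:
Z(z, x) = 2*z*(-311 + x) (Z(z, x) = (2*z)*(-311 + x) = 2*z*(-311 + x))
(4292 + Z(-341, -12*(-20)))*(-163683 - 87177) - 340803 = (4292 + 2*(-341)*(-311 - 12*(-20)))*(-163683 - 87177) - 340803 = (4292 + 2*(-341)*(-311 + 240))*(-250860) - 340803 = (4292 + 2*(-341)*(-71))*(-250860) - 340803 = (4292 + 48422)*(-250860) - 340803 = 52714*(-250860) - 340803 = -13223834040 - 340803 = -13224174843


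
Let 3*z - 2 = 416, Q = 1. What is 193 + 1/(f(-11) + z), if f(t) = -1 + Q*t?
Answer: 73729/382 ≈ 193.01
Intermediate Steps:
z = 418/3 (z = ⅔ + (⅓)*416 = ⅔ + 416/3 = 418/3 ≈ 139.33)
f(t) = -1 + t (f(t) = -1 + 1*t = -1 + t)
193 + 1/(f(-11) + z) = 193 + 1/((-1 - 11) + 418/3) = 193 + 1/(-12 + 418/3) = 193 + 1/(382/3) = 193 + 3/382 = 73729/382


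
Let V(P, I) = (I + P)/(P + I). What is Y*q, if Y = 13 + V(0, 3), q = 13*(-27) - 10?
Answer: -5054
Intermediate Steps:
q = -361 (q = -351 - 10 = -361)
V(P, I) = 1 (V(P, I) = (I + P)/(I + P) = 1)
Y = 14 (Y = 13 + 1 = 14)
Y*q = 14*(-361) = -5054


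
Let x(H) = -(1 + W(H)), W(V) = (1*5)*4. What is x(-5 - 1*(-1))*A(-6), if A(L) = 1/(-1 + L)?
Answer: 3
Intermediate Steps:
W(V) = 20 (W(V) = 5*4 = 20)
x(H) = -21 (x(H) = -(1 + 20) = -1*21 = -21)
x(-5 - 1*(-1))*A(-6) = -21/(-1 - 6) = -21/(-7) = -21*(-⅐) = 3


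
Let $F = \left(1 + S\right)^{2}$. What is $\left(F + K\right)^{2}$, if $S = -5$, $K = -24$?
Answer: $64$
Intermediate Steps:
$F = 16$ ($F = \left(1 - 5\right)^{2} = \left(-4\right)^{2} = 16$)
$\left(F + K\right)^{2} = \left(16 - 24\right)^{2} = \left(-8\right)^{2} = 64$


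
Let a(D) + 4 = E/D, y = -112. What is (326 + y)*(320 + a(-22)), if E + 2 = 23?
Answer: 741617/11 ≈ 67420.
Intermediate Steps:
E = 21 (E = -2 + 23 = 21)
a(D) = -4 + 21/D
(326 + y)*(320 + a(-22)) = (326 - 112)*(320 + (-4 + 21/(-22))) = 214*(320 + (-4 + 21*(-1/22))) = 214*(320 + (-4 - 21/22)) = 214*(320 - 109/22) = 214*(6931/22) = 741617/11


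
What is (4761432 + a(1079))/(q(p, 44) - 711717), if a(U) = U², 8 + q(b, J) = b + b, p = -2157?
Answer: -5925673/716039 ≈ -8.2756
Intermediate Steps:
q(b, J) = -8 + 2*b (q(b, J) = -8 + (b + b) = -8 + 2*b)
(4761432 + a(1079))/(q(p, 44) - 711717) = (4761432 + 1079²)/((-8 + 2*(-2157)) - 711717) = (4761432 + 1164241)/((-8 - 4314) - 711717) = 5925673/(-4322 - 711717) = 5925673/(-716039) = 5925673*(-1/716039) = -5925673/716039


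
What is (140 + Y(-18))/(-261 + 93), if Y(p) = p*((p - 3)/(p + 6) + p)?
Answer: -865/336 ≈ -2.5744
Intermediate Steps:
Y(p) = p*(p + (-3 + p)/(6 + p)) (Y(p) = p*((-3 + p)/(6 + p) + p) = p*(p + (-3 + p)/(6 + p)))
(140 + Y(-18))/(-261 + 93) = (140 - 18*(-3 + (-18)² + 7*(-18))/(6 - 18))/(-261 + 93) = (140 - 18*(-3 + 324 - 126)/(-12))/(-168) = (140 - 18*(-1/12)*195)*(-1/168) = (140 + 585/2)*(-1/168) = (865/2)*(-1/168) = -865/336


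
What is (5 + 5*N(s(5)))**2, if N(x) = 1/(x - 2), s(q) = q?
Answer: 400/9 ≈ 44.444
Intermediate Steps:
N(x) = 1/(-2 + x)
(5 + 5*N(s(5)))**2 = (5 + 5/(-2 + 5))**2 = (5 + 5/3)**2 = (20/3)**2 = 400/9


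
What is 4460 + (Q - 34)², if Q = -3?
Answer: 5829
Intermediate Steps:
4460 + (Q - 34)² = 4460 + (-3 - 34)² = 4460 + (-37)² = 4460 + 1369 = 5829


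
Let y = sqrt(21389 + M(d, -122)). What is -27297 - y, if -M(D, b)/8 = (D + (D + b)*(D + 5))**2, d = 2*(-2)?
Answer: -27297 - I*sqrt(113811) ≈ -27297.0 - 337.36*I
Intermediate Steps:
d = -4
M(D, b) = -8*(D + (5 + D)*(D + b))**2 (M(D, b) = -8*(D + (D + b)*(D + 5))**2 = -8*(D + (D + b)*(5 + D))**2 = -8*(D + (5 + D)*(D + b))**2)
y = I*sqrt(113811) (y = sqrt(21389 - 8*((-4)**2 + 5*(-122) + 6*(-4) - 4*(-122))**2) = sqrt(21389 - 8*(16 - 610 - 24 + 488)**2) = sqrt(21389 - 8*(-130)**2) = sqrt(21389 - 8*16900) = sqrt(21389 - 135200) = sqrt(-113811) = I*sqrt(113811) ≈ 337.36*I)
-27297 - y = -27297 - I*sqrt(113811)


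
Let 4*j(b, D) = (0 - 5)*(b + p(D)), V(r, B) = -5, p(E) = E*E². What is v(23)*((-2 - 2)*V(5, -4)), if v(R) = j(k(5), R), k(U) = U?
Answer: -304300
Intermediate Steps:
p(E) = E³
j(b, D) = -5*b/4 - 5*D³/4 (j(b, D) = ((0 - 5)*(b + D³))/4 = (-5*(b + D³))/4 = (-5*b - 5*D³)/4 = -5*b/4 - 5*D³/4)
v(R) = -25/4 - 5*R³/4 (v(R) = -5/4*5 - 5*R³/4 = -25/4 - 5*R³/4)
v(23)*((-2 - 2)*V(5, -4)) = (-25/4 - 5/4*23³)*((-2 - 2)*(-5)) = (-25/4 - 5/4*12167)*(-4*(-5)) = (-25/4 - 60835/4)*20 = -15215*20 = -304300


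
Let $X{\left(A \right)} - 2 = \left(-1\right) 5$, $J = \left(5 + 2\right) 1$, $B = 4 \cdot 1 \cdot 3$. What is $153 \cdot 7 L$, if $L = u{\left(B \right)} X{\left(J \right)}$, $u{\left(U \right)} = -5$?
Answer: $16065$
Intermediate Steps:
$B = 12$ ($B = 4 \cdot 3 = 12$)
$J = 7$ ($J = 7 \cdot 1 = 7$)
$X{\left(A \right)} = -3$ ($X{\left(A \right)} = 2 - 5 = -3$)
$L = 15$ ($L = \left(-5\right) \left(-3\right) = 15$)
$153 \cdot 7 L = 153 \cdot 7 \cdot 15 = 153 \cdot 105 = 16065$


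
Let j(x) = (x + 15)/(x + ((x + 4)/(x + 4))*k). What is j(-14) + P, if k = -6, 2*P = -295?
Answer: -2951/20 ≈ -147.55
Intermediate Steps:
P = -295/2 (P = (½)*(-295) = -295/2 ≈ -147.50)
j(x) = (15 + x)/(-6 + x) (j(x) = (x + 15)/(x + ((x + 4)/(x + 4))*(-6)) = (15 + x)/(x + ((4 + x)/(4 + x))*(-6)) = (15 + x)/(x + 1*(-6)) = (15 + x)/(x - 6) = (15 + x)/(-6 + x))
j(-14) + P = (15 - 14)/(-6 - 14) - 295/2 = 1/(-20) - 295/2 = -1/20*1 - 295/2 = -1/20 - 295/2 = -2951/20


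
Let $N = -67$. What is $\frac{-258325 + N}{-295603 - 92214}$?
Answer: $\frac{258392}{387817} \approx 0.66627$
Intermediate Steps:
$\frac{-258325 + N}{-295603 - 92214} = \frac{-258325 - 67}{-295603 - 92214} = - \frac{258392}{-387817} = \left(-258392\right) \left(- \frac{1}{387817}\right) = \frac{258392}{387817}$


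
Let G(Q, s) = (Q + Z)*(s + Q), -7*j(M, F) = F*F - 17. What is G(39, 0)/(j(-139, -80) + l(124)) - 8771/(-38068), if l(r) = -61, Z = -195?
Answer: 280161749/43207180 ≈ 6.4841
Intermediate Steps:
j(M, F) = 17/7 - F²/7 (j(M, F) = -(F*F - 17)/7 = -(F² - 17)/7 = -(-17 + F²)/7 = 17/7 - F²/7)
G(Q, s) = (-195 + Q)*(Q + s) (G(Q, s) = (Q - 195)*(s + Q) = (-195 + Q)*(Q + s))
G(39, 0)/(j(-139, -80) + l(124)) - 8771/(-38068) = (39² - 195*39 - 195*0 + 39*0)/((17/7 - ⅐*(-80)²) - 61) - 8771/(-38068) = (1521 - 7605 + 0 + 0)/((17/7 - ⅐*6400) - 61) - 8771*(-1/38068) = -6084/((17/7 - 6400/7) - 61) + 8771/38068 = -6084/(-6383/7 - 61) + 8771/38068 = -6084/(-6810/7) + 8771/38068 = -6084*(-7/6810) + 8771/38068 = 7098/1135 + 8771/38068 = 280161749/43207180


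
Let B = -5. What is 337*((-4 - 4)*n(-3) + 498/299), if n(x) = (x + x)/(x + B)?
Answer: -436752/299 ≈ -1460.7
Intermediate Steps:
n(x) = 2*x/(-5 + x) (n(x) = (x + x)/(x - 5) = (2*x)/(-5 + x) = 2*x/(-5 + x))
337*((-4 - 4)*n(-3) + 498/299) = 337*((-4 - 4)*(2*(-3)/(-5 - 3)) + 498/299) = 337*(-16*(-3)/(-8) + 498*(1/299)) = 337*(-16*(-3)*(-1)/8 + 498/299) = 337*(-8*¾ + 498/299) = 337*(-6 + 498/299) = 337*(-1296/299) = -436752/299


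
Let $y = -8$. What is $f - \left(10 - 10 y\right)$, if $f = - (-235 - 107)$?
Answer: $252$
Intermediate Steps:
$f = 342$ ($f = \left(-1\right) \left(-342\right) = 342$)
$f - \left(10 - 10 y\right) = 342 - \left(10 - -80\right) = 342 - \left(10 + 80\right) = 342 - 90 = 252$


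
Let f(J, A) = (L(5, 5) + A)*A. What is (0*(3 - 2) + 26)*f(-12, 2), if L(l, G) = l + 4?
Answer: 572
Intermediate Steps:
L(l, G) = 4 + l
f(J, A) = A*(9 + A) (f(J, A) = ((4 + 5) + A)*A = (9 + A)*A = A*(9 + A))
(0*(3 - 2) + 26)*f(-12, 2) = (0*(3 - 2) + 26)*(2*(9 + 2)) = (0*1 + 26)*(2*11) = (0 + 26)*22 = 26*22 = 572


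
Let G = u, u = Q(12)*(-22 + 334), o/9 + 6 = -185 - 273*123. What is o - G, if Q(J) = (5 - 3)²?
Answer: -305178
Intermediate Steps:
Q(J) = 4 (Q(J) = 2² = 4)
o = -303930 (o = -54 + 9*(-185 - 273*123) = -54 + 9*(-185 - 33579) = -54 + 9*(-33764) = -54 - 303876 = -303930)
u = 1248 (u = 4*(-22 + 334) = 4*312 = 1248)
G = 1248
o - G = -303930 - 1*1248 = -303930 - 1248 = -305178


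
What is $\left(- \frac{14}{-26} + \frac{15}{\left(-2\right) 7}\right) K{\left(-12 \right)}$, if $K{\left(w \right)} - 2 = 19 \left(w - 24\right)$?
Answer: $\frac{33077}{91} \approx 363.48$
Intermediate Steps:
$K{\left(w \right)} = -454 + 19 w$ ($K{\left(w \right)} = 2 + 19 \left(w - 24\right) = 2 + 19 \left(-24 + w\right) = 2 + \left(-456 + 19 w\right) = -454 + 19 w$)
$\left(- \frac{14}{-26} + \frac{15}{\left(-2\right) 7}\right) K{\left(-12 \right)} = \left(- \frac{14}{-26} + \frac{15}{\left(-2\right) 7}\right) \left(-454 + 19 \left(-12\right)\right) = \left(\left(-14\right) \left(- \frac{1}{26}\right) + \frac{15}{-14}\right) \left(-454 - 228\right) = \left(\frac{7}{13} + 15 \left(- \frac{1}{14}\right)\right) \left(-682\right) = \left(\frac{7}{13} - \frac{15}{14}\right) \left(-682\right) = \left(- \frac{97}{182}\right) \left(-682\right) = \frac{33077}{91}$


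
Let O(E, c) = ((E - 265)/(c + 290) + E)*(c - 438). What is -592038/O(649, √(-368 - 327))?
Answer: 4766400269491140/2301510542182403 + 10915504660422*I*√695/2301510542182403 ≈ 2.071 + 0.12503*I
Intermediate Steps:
O(E, c) = (-438 + c)*(E + (-265 + E)/(290 + c)) (O(E, c) = ((-265 + E)/(290 + c) + E)*(-438 + c) = (E + (-265 + E)/(290 + c))*(-438 + c) = (-438 + c)*(E + (-265 + E)/(290 + c)))
-592038/O(649, √(-368 - 327)) = -592038*(290 + √(-368 - 327))/(116070 - 127458*649 - 265*√(-368 - 327) + 649*(√(-368 - 327))² - 147*649*√(-368 - 327)) = -592038*(290 + √(-695))/(116070 - 82720242 - 265*I*√695 + 649*(√(-695))² - 147*649*√(-695)) = -592038*(290 + I*√695)/(116070 - 82720242 - 265*I*√695 + 649*(I*√695)² - 147*649*I*√695) = -592038*(290 + I*√695)/(116070 - 82720242 - 265*I*√695 + 649*(-695) - 95403*I*√695) = -592038*(290 + I*√695)/(116070 - 82720242 - 265*I*√695 - 451055 - 95403*I*√695) = -592038*(290 + I*√695)/(-83055227 - 95668*I*√695)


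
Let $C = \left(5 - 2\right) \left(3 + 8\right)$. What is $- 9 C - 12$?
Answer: $-309$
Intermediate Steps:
$C = 33$ ($C = 3 \cdot 11 = 33$)
$- 9 C - 12 = \left(-9\right) 33 - 12 = -297 - 12 = -309$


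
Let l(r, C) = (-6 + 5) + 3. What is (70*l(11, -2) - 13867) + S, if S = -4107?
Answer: -17834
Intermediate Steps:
l(r, C) = 2 (l(r, C) = -1 + 3 = 2)
(70*l(11, -2) - 13867) + S = (70*2 - 13867) - 4107 = (140 - 13867) - 4107 = -13727 - 4107 = -17834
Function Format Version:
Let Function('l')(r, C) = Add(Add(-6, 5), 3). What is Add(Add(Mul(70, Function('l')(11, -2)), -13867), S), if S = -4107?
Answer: -17834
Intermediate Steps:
Function('l')(r, C) = 2 (Function('l')(r, C) = Add(-1, 3) = 2)
Add(Add(Mul(70, Function('l')(11, -2)), -13867), S) = Add(Add(Mul(70, 2), -13867), -4107) = Add(Add(140, -13867), -4107) = Add(-13727, -4107) = -17834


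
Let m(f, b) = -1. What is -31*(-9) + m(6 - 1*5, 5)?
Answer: 278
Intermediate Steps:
-31*(-9) + m(6 - 1*5, 5) = -31*(-9) - 1 = 279 - 1 = 278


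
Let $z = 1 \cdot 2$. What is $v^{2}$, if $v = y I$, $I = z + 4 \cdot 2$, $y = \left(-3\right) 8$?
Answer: $57600$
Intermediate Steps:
$z = 2$
$y = -24$
$I = 10$ ($I = 2 + 4 \cdot 2 = 2 + 8 = 10$)
$v = -240$ ($v = \left(-24\right) 10 = -240$)
$v^{2} = \left(-240\right)^{2} = 57600$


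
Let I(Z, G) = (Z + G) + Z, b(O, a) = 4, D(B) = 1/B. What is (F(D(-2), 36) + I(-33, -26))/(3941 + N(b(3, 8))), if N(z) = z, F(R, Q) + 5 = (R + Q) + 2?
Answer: -119/7890 ≈ -0.015082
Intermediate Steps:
F(R, Q) = -3 + Q + R (F(R, Q) = -5 + ((R + Q) + 2) = -5 + ((Q + R) + 2) = -5 + (2 + Q + R) = -3 + Q + R)
I(Z, G) = G + 2*Z (I(Z, G) = (G + Z) + Z = G + 2*Z)
(F(D(-2), 36) + I(-33, -26))/(3941 + N(b(3, 8))) = ((-3 + 36 + 1/(-2)) + (-26 + 2*(-33)))/(3941 + 4) = ((-3 + 36 - ½) + (-26 - 66))/3945 = (65/2 - 92)*(1/3945) = -119/2*1/3945 = -119/7890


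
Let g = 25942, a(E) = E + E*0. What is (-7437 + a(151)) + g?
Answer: 18656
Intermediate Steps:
a(E) = E (a(E) = E + 0 = E)
(-7437 + a(151)) + g = (-7437 + 151) + 25942 = -7286 + 25942 = 18656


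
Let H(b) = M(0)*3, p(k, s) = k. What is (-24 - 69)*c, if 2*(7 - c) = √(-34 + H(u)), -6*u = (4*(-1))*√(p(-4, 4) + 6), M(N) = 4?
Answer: -651 + 93*I*√22/2 ≈ -651.0 + 218.1*I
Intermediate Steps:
u = 2*√2/3 (u = -4*(-1)*√(-4 + 6)/6 = -(-2)*√2/3 = 2*√2/3 ≈ 0.94281)
H(b) = 12 (H(b) = 4*3 = 12)
c = 7 - I*√22/2 (c = 7 - √(-34 + 12)/2 = 7 - I*√22/2 ≈ 7.0 - 2.3452*I)
(-24 - 69)*c = (-24 - 69)*(7 - I*√22/2) = -93*(7 - I*√22/2) = -651 + 93*I*√22/2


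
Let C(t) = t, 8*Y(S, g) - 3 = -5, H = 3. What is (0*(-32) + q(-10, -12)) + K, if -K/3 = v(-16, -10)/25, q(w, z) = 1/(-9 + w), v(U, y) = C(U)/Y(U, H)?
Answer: -3673/475 ≈ -7.7326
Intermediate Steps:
Y(S, g) = -1/4 (Y(S, g) = 3/8 + (1/8)*(-5) = 3/8 - 5/8 = -1/4)
v(U, y) = -4*U (v(U, y) = U/(-1/4) = U*(-4) = -4*U)
K = -192/25 (K = -3*(-4*(-16))/25 = -192/25 ≈ -7.6800)
(0*(-32) + q(-10, -12)) + K = (0*(-32) + 1/(-9 - 10)) - 192/25 = (0 + 1/(-19)) - 192/25 = (0 - 1/19) - 192/25 = -1/19 - 192/25 = -3673/475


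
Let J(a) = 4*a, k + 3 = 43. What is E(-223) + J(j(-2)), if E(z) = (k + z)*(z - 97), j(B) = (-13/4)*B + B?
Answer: 58578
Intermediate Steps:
k = 40 (k = -3 + 43 = 40)
j(B) = -9*B/4 (j(B) = (-13*¼)*B + B = -13*B/4 + B = -9*B/4)
E(z) = (-97 + z)*(40 + z) (E(z) = (40 + z)*(z - 97) = (40 + z)*(-97 + z) = (-97 + z)*(40 + z))
E(-223) + J(j(-2)) = (-3880 + (-223)² - 57*(-223)) + 4*(-9/4*(-2)) = (-3880 + 49729 + 12711) + 4*(9/2) = 58560 + 18 = 58578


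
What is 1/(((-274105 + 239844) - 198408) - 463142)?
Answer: -1/695811 ≈ -1.4372e-6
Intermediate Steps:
1/(((-274105 + 239844) - 198408) - 463142) = 1/((-34261 - 198408) - 463142) = 1/(-232669 - 463142) = 1/(-695811) = -1/695811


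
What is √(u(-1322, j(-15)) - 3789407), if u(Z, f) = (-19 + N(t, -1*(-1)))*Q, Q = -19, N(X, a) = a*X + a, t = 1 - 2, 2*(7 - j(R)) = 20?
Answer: I*√3789046 ≈ 1946.5*I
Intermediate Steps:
j(R) = -3 (j(R) = 7 - ½*20 = 7 - 10 = -3)
t = -1
N(X, a) = a + X*a (N(X, a) = X*a + a = a + X*a)
u(Z, f) = 361 (u(Z, f) = (-19 + (-1*(-1))*(1 - 1))*(-19) = (-19 + 1*0)*(-19) = (-19 + 0)*(-19) = -19*(-19) = 361)
√(u(-1322, j(-15)) - 3789407) = √(361 - 3789407) = √(-3789046) = I*√3789046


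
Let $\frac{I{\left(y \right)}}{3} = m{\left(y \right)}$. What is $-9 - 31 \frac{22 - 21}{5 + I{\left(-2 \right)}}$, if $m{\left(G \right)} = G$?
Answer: $22$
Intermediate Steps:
$I{\left(y \right)} = 3 y$
$-9 - 31 \frac{22 - 21}{5 + I{\left(-2 \right)}} = -9 - 31 \frac{22 - 21}{5 + 3 \left(-2\right)} = -9 - 31 \cdot 1 \frac{1}{5 - 6} = -9 - 31 \cdot 1 \frac{1}{-1} = -9 - 31 \cdot 1 \left(-1\right) = -9 - -31 = -9 + 31 = 22$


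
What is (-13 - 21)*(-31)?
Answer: 1054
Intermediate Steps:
(-13 - 21)*(-31) = -34*(-31) = 1054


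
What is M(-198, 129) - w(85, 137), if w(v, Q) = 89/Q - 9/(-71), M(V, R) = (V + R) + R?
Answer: 576068/9727 ≈ 59.224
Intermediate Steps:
M(V, R) = V + 2*R (M(V, R) = (R + V) + R = V + 2*R)
w(v, Q) = 9/71 + 89/Q (w(v, Q) = 89/Q - 9*(-1/71) = 89/Q + 9/71 = 9/71 + 89/Q)
M(-198, 129) - w(85, 137) = (-198 + 2*129) - (9/71 + 89/137) = (-198 + 258) - (9/71 + 89*(1/137)) = 60 - (9/71 + 89/137) = 60 - 1*7552/9727 = 60 - 7552/9727 = 576068/9727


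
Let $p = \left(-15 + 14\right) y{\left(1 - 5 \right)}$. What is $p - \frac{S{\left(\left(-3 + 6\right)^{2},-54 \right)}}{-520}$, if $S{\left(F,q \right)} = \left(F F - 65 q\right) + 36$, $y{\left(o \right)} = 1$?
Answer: $\frac{239}{40} \approx 5.975$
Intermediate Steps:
$S{\left(F,q \right)} = 36 + F^{2} - 65 q$ ($S{\left(F,q \right)} = \left(F^{2} - 65 q\right) + 36 = 36 + F^{2} - 65 q$)
$p = -1$ ($p = \left(-15 + 14\right) 1 = \left(-1\right) 1 = -1$)
$p - \frac{S{\left(\left(-3 + 6\right)^{2},-54 \right)}}{-520} = -1 - \frac{36 + \left(\left(-3 + 6\right)^{2}\right)^{2} - -3510}{-520} = -1 - \left(36 + \left(3^{2}\right)^{2} + 3510\right) \left(- \frac{1}{520}\right) = -1 - \left(36 + 9^{2} + 3510\right) \left(- \frac{1}{520}\right) = -1 - \left(36 + 81 + 3510\right) \left(- \frac{1}{520}\right) = -1 - 3627 \left(- \frac{1}{520}\right) = -1 - - \frac{279}{40} = -1 + \frac{279}{40} = \frac{239}{40}$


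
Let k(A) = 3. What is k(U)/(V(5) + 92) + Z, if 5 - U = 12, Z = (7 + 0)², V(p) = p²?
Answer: 1912/39 ≈ 49.026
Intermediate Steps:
Z = 49 (Z = 7² = 49)
U = -7 (U = 5 - 1*12 = 5 - 12 = -7)
k(U)/(V(5) + 92) + Z = 3/(5² + 92) + 49 = 3/(25 + 92) + 49 = 3/117 + 49 = (1/117)*3 + 49 = 1/39 + 49 = 1912/39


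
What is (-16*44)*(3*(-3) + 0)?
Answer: 6336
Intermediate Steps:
(-16*44)*(3*(-3) + 0) = -704*(-9 + 0) = -704*(-9) = 6336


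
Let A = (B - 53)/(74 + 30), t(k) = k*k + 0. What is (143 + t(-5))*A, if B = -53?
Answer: -2226/13 ≈ -171.23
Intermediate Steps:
t(k) = k² (t(k) = k² + 0 = k²)
A = -53/52 (A = (-53 - 53)/(74 + 30) = -106/104 = -106*1/104 = -53/52 ≈ -1.0192)
(143 + t(-5))*A = (143 + (-5)²)*(-53/52) = (143 + 25)*(-53/52) = 168*(-53/52) = -2226/13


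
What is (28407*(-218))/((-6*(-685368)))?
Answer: -1032121/685368 ≈ -1.5059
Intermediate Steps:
(28407*(-218))/((-6*(-685368))) = -6192726/4112208 = -6192726*1/4112208 = -1032121/685368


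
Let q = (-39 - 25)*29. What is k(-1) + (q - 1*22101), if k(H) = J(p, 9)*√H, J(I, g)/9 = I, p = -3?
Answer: -23957 - 27*I ≈ -23957.0 - 27.0*I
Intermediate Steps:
J(I, g) = 9*I
q = -1856 (q = -64*29 = -1856)
k(H) = -27*√H (k(H) = (9*(-3))*√H = -27*√H)
k(-1) + (q - 1*22101) = -27*I + (-1856 - 1*22101) = -27*I + (-1856 - 22101) = -27*I - 23957 = -23957 - 27*I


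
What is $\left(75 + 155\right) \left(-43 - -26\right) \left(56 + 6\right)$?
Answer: $-242420$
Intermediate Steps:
$\left(75 + 155\right) \left(-43 - -26\right) \left(56 + 6\right) = 230 \left(-43 + 26\right) 62 = 230 \left(\left(-17\right) 62\right) = 230 \left(-1054\right) = -242420$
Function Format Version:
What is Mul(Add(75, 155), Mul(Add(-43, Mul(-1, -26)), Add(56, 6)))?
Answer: -242420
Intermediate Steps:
Mul(Add(75, 155), Mul(Add(-43, Mul(-1, -26)), Add(56, 6))) = Mul(230, Mul(Add(-43, 26), 62)) = Mul(230, Mul(-17, 62)) = Mul(230, -1054) = -242420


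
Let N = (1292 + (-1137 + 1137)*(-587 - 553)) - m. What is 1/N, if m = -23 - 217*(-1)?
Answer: 1/1098 ≈ 0.00091075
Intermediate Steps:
m = 194 (m = -23 - 31*(-7) = -23 + 217 = 194)
N = 1098 (N = (1292 + (-1137 + 1137)*(-587 - 553)) - 1*194 = (1292 + 0*(-1140)) - 194 = (1292 + 0) - 194 = 1292 - 194 = 1098)
1/N = 1/1098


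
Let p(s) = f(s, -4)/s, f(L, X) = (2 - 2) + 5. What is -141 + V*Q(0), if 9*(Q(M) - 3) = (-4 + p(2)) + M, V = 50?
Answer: ⅔ ≈ 0.66667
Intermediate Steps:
f(L, X) = 5 (f(L, X) = 0 + 5 = 5)
p(s) = 5/s
Q(M) = 17/6 + M/9 (Q(M) = 3 + ((-4 + 5/2) + M)/9 = 3 + (-3/2 + M)/9 = 3 + (-⅙ + M/9) = 17/6 + M/9)
-141 + V*Q(0) = -141 + 50*(17/6 + (⅑)*0) = -141 + 50*(17/6 + 0) = -141 + 50*(17/6) = -141 + 425/3 = ⅔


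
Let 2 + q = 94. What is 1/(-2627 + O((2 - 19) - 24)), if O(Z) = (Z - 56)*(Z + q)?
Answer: -1/7574 ≈ -0.00013203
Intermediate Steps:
q = 92 (q = -2 + 94 = 92)
O(Z) = (-56 + Z)*(92 + Z) (O(Z) = (Z - 56)*(Z + 92) = (-56 + Z)*(92 + Z))
1/(-2627 + O((2 - 19) - 24)) = 1/(-2627 + (-5152 + ((2 - 19) - 24)² + 36*((2 - 19) - 24))) = 1/(-2627 + (-5152 + (-17 - 24)² + 36*(-17 - 24))) = 1/(-2627 + (-5152 + (-41)² + 36*(-41))) = 1/(-2627 + (-5152 + 1681 - 1476)) = 1/(-2627 - 4947) = 1/(-7574) = -1/7574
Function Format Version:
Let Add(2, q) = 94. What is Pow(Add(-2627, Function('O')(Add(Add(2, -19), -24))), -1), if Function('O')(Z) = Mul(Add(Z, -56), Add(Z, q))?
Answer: Rational(-1, 7574) ≈ -0.00013203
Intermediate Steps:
q = 92 (q = Add(-2, 94) = 92)
Function('O')(Z) = Mul(Add(-56, Z), Add(92, Z)) (Function('O')(Z) = Mul(Add(Z, -56), Add(Z, 92)) = Mul(Add(-56, Z), Add(92, Z)))
Pow(Add(-2627, Function('O')(Add(Add(2, -19), -24))), -1) = Pow(Add(-2627, Add(-5152, Pow(Add(Add(2, -19), -24), 2), Mul(36, Add(Add(2, -19), -24)))), -1) = Pow(Add(-2627, Add(-5152, Pow(Add(-17, -24), 2), Mul(36, Add(-17, -24)))), -1) = Pow(Add(-2627, Add(-5152, Pow(-41, 2), Mul(36, -41))), -1) = Pow(Add(-2627, Add(-5152, 1681, -1476)), -1) = Pow(Add(-2627, -4947), -1) = Pow(-7574, -1) = Rational(-1, 7574)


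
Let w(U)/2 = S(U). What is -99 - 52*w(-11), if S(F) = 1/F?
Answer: -985/11 ≈ -89.545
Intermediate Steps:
w(U) = 2/U
-99 - 52*w(-11) = -99 - 104/(-11) = -99 - 104*(-1)/11 = -99 - 52*(-2/11) = -99 + 104/11 = -985/11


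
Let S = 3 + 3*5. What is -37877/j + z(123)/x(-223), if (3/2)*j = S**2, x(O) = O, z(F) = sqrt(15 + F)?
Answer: -37877/216 - sqrt(138)/223 ≈ -175.41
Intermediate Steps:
S = 18 (S = 3 + 15 = 18)
j = 216 (j = (2/3)*18**2 = (2/3)*324 = 216)
-37877/j + z(123)/x(-223) = -37877/216 + sqrt(15 + 123)/(-223) = -37877*1/216 + sqrt(138)*(-1/223) = -37877/216 - sqrt(138)/223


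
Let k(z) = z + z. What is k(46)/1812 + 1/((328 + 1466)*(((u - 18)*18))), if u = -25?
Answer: 10645445/209671956 ≈ 0.050772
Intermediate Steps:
k(z) = 2*z
k(46)/1812 + 1/((328 + 1466)*(((u - 18)*18))) = (2*46)/1812 + 1/((328 + 1466)*(((-25 - 18)*18))) = 92*(1/1812) + 1/(1794*((-43*18))) = 23/453 + (1/1794)/(-774) = 23/453 + (1/1794)*(-1/774) = 23/453 - 1/1388556 = 10645445/209671956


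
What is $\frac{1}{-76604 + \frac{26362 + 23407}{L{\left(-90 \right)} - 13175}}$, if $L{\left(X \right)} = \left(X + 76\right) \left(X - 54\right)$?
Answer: $- \frac{11159}{854873805} \approx -1.3053 \cdot 10^{-5}$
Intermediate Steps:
$L{\left(X \right)} = \left(-54 + X\right) \left(76 + X\right)$ ($L{\left(X \right)} = \left(76 + X\right) \left(-54 + X\right) = \left(-54 + X\right) \left(76 + X\right)$)
$\frac{1}{-76604 + \frac{26362 + 23407}{L{\left(-90 \right)} - 13175}} = \frac{1}{-76604 + \frac{26362 + 23407}{\left(-4104 + \left(-90\right)^{2} + 22 \left(-90\right)\right) - 13175}} = \frac{1}{-76604 + \frac{49769}{\left(-4104 + 8100 - 1980\right) - 13175}} = \frac{1}{-76604 + \frac{49769}{2016 - 13175}} = \frac{1}{-76604 + \frac{49769}{-11159}} = \frac{1}{-76604 + 49769 \left(- \frac{1}{11159}\right)} = \frac{1}{-76604 - \frac{49769}{11159}} = \frac{1}{- \frac{854873805}{11159}} = - \frac{11159}{854873805}$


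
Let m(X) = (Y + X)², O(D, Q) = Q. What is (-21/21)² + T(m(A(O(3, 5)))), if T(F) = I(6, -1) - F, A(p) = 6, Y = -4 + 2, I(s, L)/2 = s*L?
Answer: -27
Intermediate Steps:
I(s, L) = 2*L*s (I(s, L) = 2*(s*L) = 2*(L*s) = 2*L*s)
Y = -2
m(X) = (-2 + X)²
T(F) = -12 - F (T(F) = 2*(-1)*6 - F = -12 - F)
(-21/21)² + T(m(A(O(3, 5)))) = (-21/21)² + (-12 - (-2 + 6)²) = (-21*1/21)² + (-12 - 1*4²) = (-1)² + (-12 - 1*16) = 1 + (-12 - 16) = 1 - 28 = -27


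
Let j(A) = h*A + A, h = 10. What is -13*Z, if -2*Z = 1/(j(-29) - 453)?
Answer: -13/1544 ≈ -0.0084197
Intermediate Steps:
j(A) = 11*A (j(A) = 10*A + A = 11*A)
Z = 1/1544 (Z = -1/(2*(11*(-29) - 453)) = -1/(2*(-319 - 453)) = -½/(-772) = -½*(-1/772) = 1/1544 ≈ 0.00064767)
-13*Z = -13*1/1544 = -13/1544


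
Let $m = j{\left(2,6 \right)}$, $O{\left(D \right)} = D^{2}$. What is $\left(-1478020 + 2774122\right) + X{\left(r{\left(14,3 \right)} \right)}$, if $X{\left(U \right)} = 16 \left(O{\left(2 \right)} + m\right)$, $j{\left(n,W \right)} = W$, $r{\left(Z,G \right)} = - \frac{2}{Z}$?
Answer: $1296262$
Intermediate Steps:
$m = 6$
$X{\left(U \right)} = 160$ ($X{\left(U \right)} = 16 \left(2^{2} + 6\right) = 16 \left(4 + 6\right) = 16 \cdot 10 = 160$)
$\left(-1478020 + 2774122\right) + X{\left(r{\left(14,3 \right)} \right)} = \left(-1478020 + 2774122\right) + 160 = 1296102 + 160 = 1296262$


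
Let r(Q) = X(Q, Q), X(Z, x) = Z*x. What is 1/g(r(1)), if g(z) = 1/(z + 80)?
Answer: 81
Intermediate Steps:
r(Q) = Q² (r(Q) = Q*Q = Q²)
g(z) = 1/(80 + z)
1/g(r(1)) = 1/(1/(80 + 1²)) = 1/(1/(80 + 1)) = 1/(1/81) = 81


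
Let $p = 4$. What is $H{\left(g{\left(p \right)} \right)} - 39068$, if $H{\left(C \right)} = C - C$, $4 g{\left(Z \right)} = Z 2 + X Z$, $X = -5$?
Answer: $-39068$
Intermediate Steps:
$g{\left(Z \right)} = - \frac{3 Z}{4}$ ($g{\left(Z \right)} = \frac{Z 2 - 5 Z}{4} = \frac{2 Z - 5 Z}{4} = \frac{\left(-3\right) Z}{4} = - \frac{3 Z}{4}$)
$H{\left(C \right)} = 0$
$H{\left(g{\left(p \right)} \right)} - 39068 = 0 - 39068 = -39068$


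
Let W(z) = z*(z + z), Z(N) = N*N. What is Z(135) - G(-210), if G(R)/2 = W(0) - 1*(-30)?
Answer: 18165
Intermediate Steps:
Z(N) = N²
W(z) = 2*z² (W(z) = z*(2*z) = 2*z²)
G(R) = 60 (G(R) = 2*(2*0² - 1*(-30)) = 2*(2*0 + 30) = 2*(0 + 30) = 2*30 = 60)
Z(135) - G(-210) = 135² - 1*60 = 18225 - 60 = 18165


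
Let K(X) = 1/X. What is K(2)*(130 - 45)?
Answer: 85/2 ≈ 42.500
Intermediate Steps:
K(2)*(130 - 45) = (130 - 45)/2 = (½)*85 = 85/2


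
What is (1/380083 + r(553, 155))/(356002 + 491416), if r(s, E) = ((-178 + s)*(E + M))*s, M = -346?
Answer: -7527282507937/161044587847 ≈ -46.740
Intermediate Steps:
r(s, E) = s*(-346 + E)*(-178 + s) (r(s, E) = ((-178 + s)*(E - 346))*s = ((-178 + s)*(-346 + E))*s = ((-346 + E)*(-178 + s))*s = s*(-346 + E)*(-178 + s))
(1/380083 + r(553, 155))/(356002 + 491416) = (1/380083 + 553*(61588 - 346*553 - 178*155 + 155*553))/(356002 + 491416) = (1/380083 + 553*(61588 - 191338 - 27590 + 85715))/847418 = (1/380083 + 553*(-71625))*(1/847418) = (1/380083 - 39608625)*(1/847418) = -15054565015874/380083*1/847418 = -7527282507937/161044587847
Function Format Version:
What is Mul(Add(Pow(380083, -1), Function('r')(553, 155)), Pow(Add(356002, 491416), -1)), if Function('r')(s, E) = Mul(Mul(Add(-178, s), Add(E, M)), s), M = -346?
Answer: Rational(-7527282507937, 161044587847) ≈ -46.740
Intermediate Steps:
Function('r')(s, E) = Mul(s, Add(-346, E), Add(-178, s)) (Function('r')(s, E) = Mul(Mul(Add(-178, s), Add(E, -346)), s) = Mul(Mul(Add(-178, s), Add(-346, E)), s) = Mul(Mul(Add(-346, E), Add(-178, s)), s) = Mul(s, Add(-346, E), Add(-178, s)))
Mul(Add(Pow(380083, -1), Function('r')(553, 155)), Pow(Add(356002, 491416), -1)) = Mul(Add(Pow(380083, -1), Mul(553, Add(61588, Mul(-346, 553), Mul(-178, 155), Mul(155, 553)))), Pow(Add(356002, 491416), -1)) = Mul(Add(Rational(1, 380083), Mul(553, Add(61588, -191338, -27590, 85715))), Pow(847418, -1)) = Mul(Add(Rational(1, 380083), Mul(553, -71625)), Rational(1, 847418)) = Mul(Add(Rational(1, 380083), -39608625), Rational(1, 847418)) = Mul(Rational(-15054565015874, 380083), Rational(1, 847418)) = Rational(-7527282507937, 161044587847)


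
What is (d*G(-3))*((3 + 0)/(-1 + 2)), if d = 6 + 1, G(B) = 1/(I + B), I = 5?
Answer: 21/2 ≈ 10.500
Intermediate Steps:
G(B) = 1/(5 + B)
d = 7
(d*G(-3))*((3 + 0)/(-1 + 2)) = (7/(5 - 3))*((3 + 0)/(-1 + 2)) = (7/2)*(3/1) = (7*(1/2))*(3*1) = (7/2)*3 = 21/2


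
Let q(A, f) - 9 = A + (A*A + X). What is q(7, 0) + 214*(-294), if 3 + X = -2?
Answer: -62856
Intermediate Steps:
X = -5 (X = -3 - 2 = -5)
q(A, f) = 4 + A + A² (q(A, f) = 9 + (A + (A*A - 5)) = 9 + (A + (A² - 5)) = 9 + (A + (-5 + A²)) = 9 + (-5 + A + A²) = 4 + A + A²)
q(7, 0) + 214*(-294) = (4 + 7 + 7²) + 214*(-294) = (4 + 7 + 49) - 62916 = 60 - 62916 = -62856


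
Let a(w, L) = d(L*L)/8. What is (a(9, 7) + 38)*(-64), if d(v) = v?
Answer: -2824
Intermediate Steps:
a(w, L) = L**2/8 (a(w, L) = (L*L)/8 = L**2*(1/8) = L**2/8)
(a(9, 7) + 38)*(-64) = ((1/8)*7**2 + 38)*(-64) = ((1/8)*49 + 38)*(-64) = (49/8 + 38)*(-64) = (353/8)*(-64) = -2824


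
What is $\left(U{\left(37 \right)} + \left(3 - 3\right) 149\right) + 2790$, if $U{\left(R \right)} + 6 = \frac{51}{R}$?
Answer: $\frac{103059}{37} \approx 2785.4$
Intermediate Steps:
$U{\left(R \right)} = -6 + \frac{51}{R}$
$\left(U{\left(37 \right)} + \left(3 - 3\right) 149\right) + 2790 = \left(\left(-6 + \frac{51}{37}\right) + \left(3 - 3\right) 149\right) + 2790 = \left(\left(-6 + 51 \cdot \frac{1}{37}\right) + \left(3 - 3\right) 149\right) + 2790 = \left(\left(-6 + \frac{51}{37}\right) + 0 \cdot 149\right) + 2790 = \left(- \frac{171}{37} + 0\right) + 2790 = - \frac{171}{37} + 2790 = \frac{103059}{37}$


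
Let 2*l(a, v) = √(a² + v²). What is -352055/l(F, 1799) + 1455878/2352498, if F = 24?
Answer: 727939/1176249 - 704110*√3236977/3236977 ≈ -390.74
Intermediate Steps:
l(a, v) = √(a² + v²)/2
-352055/l(F, 1799) + 1455878/2352498 = -352055*2/√(24² + 1799²) + 1455878/2352498 = -352055*2/√(576 + 3236401) + 1455878*(1/2352498) = -352055*2*√3236977/3236977 + 727939/1176249 = -704110*√3236977/3236977 + 727939/1176249 = 727939/1176249 - 704110*√3236977/3236977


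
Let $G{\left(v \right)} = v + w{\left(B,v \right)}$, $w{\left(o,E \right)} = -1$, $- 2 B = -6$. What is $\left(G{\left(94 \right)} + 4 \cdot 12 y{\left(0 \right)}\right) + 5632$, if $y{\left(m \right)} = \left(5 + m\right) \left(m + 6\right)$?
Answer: $7165$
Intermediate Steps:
$B = 3$ ($B = \left(- \frac{1}{2}\right) \left(-6\right) = 3$)
$y{\left(m \right)} = \left(5 + m\right) \left(6 + m\right)$
$G{\left(v \right)} = -1 + v$ ($G{\left(v \right)} = v - 1 = -1 + v$)
$\left(G{\left(94 \right)} + 4 \cdot 12 y{\left(0 \right)}\right) + 5632 = \left(\left(-1 + 94\right) + 4 \cdot 12 \left(30 + 0^{2} + 11 \cdot 0\right)\right) + 5632 = \left(93 + 48 \left(30 + 0 + 0\right)\right) + 5632 = \left(93 + 48 \cdot 30\right) + 5632 = \left(93 + 1440\right) + 5632 = 1533 + 5632 = 7165$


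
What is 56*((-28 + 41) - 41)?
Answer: -1568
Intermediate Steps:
56*((-28 + 41) - 41) = 56*(13 - 41) = 56*(-28) = -1568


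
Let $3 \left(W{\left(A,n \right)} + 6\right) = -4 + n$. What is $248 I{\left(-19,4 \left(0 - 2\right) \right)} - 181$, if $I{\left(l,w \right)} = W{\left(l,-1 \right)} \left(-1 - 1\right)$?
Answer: $\frac{10865}{3} \approx 3621.7$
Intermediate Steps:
$W{\left(A,n \right)} = - \frac{22}{3} + \frac{n}{3}$ ($W{\left(A,n \right)} = -6 + \frac{-4 + n}{3} = -6 + \left(- \frac{4}{3} + \frac{n}{3}\right) = - \frac{22}{3} + \frac{n}{3}$)
$I{\left(l,w \right)} = \frac{46}{3}$ ($I{\left(l,w \right)} = \left(- \frac{22}{3} + \frac{1}{3} \left(-1\right)\right) \left(-1 - 1\right) = \left(- \frac{22}{3} - \frac{1}{3}\right) \left(-2\right) = \left(- \frac{23}{3}\right) \left(-2\right) = \frac{46}{3}$)
$248 I{\left(-19,4 \left(0 - 2\right) \right)} - 181 = 248 \cdot \frac{46}{3} - 181 = \frac{11408}{3} - 181 = \frac{10865}{3}$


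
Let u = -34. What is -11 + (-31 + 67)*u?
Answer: -1235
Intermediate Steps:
-11 + (-31 + 67)*u = -11 + (-31 + 67)*(-34) = -11 + 36*(-34) = -11 - 1224 = -1235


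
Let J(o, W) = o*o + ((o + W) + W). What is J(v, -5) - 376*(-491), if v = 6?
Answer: 184648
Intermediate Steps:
J(o, W) = o + o² + 2*W (J(o, W) = o² + ((W + o) + W) = o² + (o + 2*W) = o + o² + 2*W)
J(v, -5) - 376*(-491) = (6 + 6² + 2*(-5)) - 376*(-491) = (6 + 36 - 10) + 184616 = 32 + 184616 = 184648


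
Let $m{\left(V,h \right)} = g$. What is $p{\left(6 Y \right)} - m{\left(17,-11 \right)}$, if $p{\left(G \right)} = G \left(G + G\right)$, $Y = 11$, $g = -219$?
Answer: $8931$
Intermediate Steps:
$m{\left(V,h \right)} = -219$
$p{\left(G \right)} = 2 G^{2}$ ($p{\left(G \right)} = G 2 G = 2 G^{2}$)
$p{\left(6 Y \right)} - m{\left(17,-11 \right)} = 2 \left(6 \cdot 11\right)^{2} - -219 = 2 \cdot 66^{2} + 219 = 2 \cdot 4356 + 219 = 8712 + 219 = 8931$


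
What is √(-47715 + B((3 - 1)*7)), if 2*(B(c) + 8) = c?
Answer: 2*I*√11929 ≈ 218.44*I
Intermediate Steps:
B(c) = -8 + c/2
√(-47715 + B((3 - 1)*7)) = √(-47715 + (-8 + ((3 - 1)*7)/2)) = √(-47715 + (-8 + (2*7)/2)) = √(-47715 + (-8 + (½)*14)) = √(-47715 + (-8 + 7)) = √(-47715 - 1) = √(-47716) = 2*I*√11929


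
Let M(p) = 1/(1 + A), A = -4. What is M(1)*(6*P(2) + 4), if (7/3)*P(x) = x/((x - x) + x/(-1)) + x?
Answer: -46/21 ≈ -2.1905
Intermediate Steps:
M(p) = -⅓ (M(p) = 1/(1 - 4) = 1/(-3) = -⅓)
P(x) = -3/7 + 3*x/7 (P(x) = 3*(x/((x - x) + x/(-1)) + x)/7 = 3*(x/(0 + x*(-1)) + x)/7 = 3*(x/(0 - x) + x)/7 = 3*(x/((-x)) + x)/7 = 3*((-1/x)*x + x)/7 = 3*(-1 + x)/7 = -3/7 + 3*x/7)
M(1)*(6*P(2) + 4) = -(6*(-3/7 + (3/7)*2) + 4)/3 = -(6*(-3/7 + 6/7) + 4)/3 = -(6*(3/7) + 4)/3 = -(18/7 + 4)/3 = -⅓*46/7 = -46/21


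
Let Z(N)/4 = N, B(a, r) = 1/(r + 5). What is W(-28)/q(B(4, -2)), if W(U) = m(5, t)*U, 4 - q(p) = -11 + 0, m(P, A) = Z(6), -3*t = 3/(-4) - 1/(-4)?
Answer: -224/5 ≈ -44.800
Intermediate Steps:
B(a, r) = 1/(5 + r)
t = 1/6 (t = -(3/(-4) - 1/(-4))/3 = -(3*(-1/4) - 1*(-1/4))/3 = -(-3/4 + 1/4)/3 = -1/3*(-1/2) = 1/6 ≈ 0.16667)
Z(N) = 4*N
m(P, A) = 24 (m(P, A) = 4*6 = 24)
q(p) = 15 (q(p) = 4 - (-11 + 0) = 4 - 1*(-11) = 4 + 11 = 15)
W(U) = 24*U
W(-28)/q(B(4, -2)) = (24*(-28))/15 = -672*1/15 = -224/5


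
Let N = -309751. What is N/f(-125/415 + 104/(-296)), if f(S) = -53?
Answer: 309751/53 ≈ 5844.4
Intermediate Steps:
N/f(-125/415 + 104/(-296)) = -309751/(-53) = -309751*(-1/53) = 309751/53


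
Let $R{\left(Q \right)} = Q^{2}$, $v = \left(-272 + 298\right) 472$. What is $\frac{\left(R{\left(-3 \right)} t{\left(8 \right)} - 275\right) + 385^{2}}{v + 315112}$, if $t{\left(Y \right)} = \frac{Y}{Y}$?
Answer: $\frac{147959}{327384} \approx 0.45194$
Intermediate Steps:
$t{\left(Y \right)} = 1$
$v = 12272$ ($v = 26 \cdot 472 = 12272$)
$\frac{\left(R{\left(-3 \right)} t{\left(8 \right)} - 275\right) + 385^{2}}{v + 315112} = \frac{\left(\left(-3\right)^{2} \cdot 1 - 275\right) + 385^{2}}{12272 + 315112} = \frac{\left(9 \cdot 1 - 275\right) + 148225}{327384} = \left(\left(9 - 275\right) + 148225\right) \frac{1}{327384} = \left(-266 + 148225\right) \frac{1}{327384} = 147959 \cdot \frac{1}{327384} = \frac{147959}{327384}$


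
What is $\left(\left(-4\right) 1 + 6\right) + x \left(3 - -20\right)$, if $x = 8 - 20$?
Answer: $-274$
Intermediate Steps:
$x = -12$
$\left(\left(-4\right) 1 + 6\right) + x \left(3 - -20\right) = \left(\left(-4\right) 1 + 6\right) - 12 \left(3 - -20\right) = \left(-4 + 6\right) - 12 \left(3 + 20\right) = 2 - 276 = -274$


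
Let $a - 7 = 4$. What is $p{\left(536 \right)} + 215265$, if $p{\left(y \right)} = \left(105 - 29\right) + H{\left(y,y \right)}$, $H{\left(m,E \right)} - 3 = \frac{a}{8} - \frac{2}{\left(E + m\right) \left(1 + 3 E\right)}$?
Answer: $\frac{23214877461}{107803} \approx 2.1535 \cdot 10^{5}$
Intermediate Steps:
$a = 11$ ($a = 7 + 4 = 11$)
$H{\left(m,E \right)} = \frac{35}{8} - \frac{2}{\left(1 + 3 E\right) \left(E + m\right)}$ ($H{\left(m,E \right)} = 3 + \left(\frac{11}{8} - \frac{2}{\left(E + m\right) \left(1 + 3 E\right)}\right) = 3 + \left(11 \cdot \frac{1}{8} - \frac{2}{\left(1 + 3 E\right) \left(E + m\right)}\right) = 3 + \left(\frac{11}{8} - 2 \frac{1}{\left(1 + 3 E\right) \left(E + m\right)}\right) = 3 + \left(\frac{11}{8} - \frac{2}{\left(1 + 3 E\right) \left(E + m\right)}\right) = \frac{35}{8} - \frac{2}{\left(1 + 3 E\right) \left(E + m\right)}$)
$p{\left(y \right)} = 76 + \frac{-16 + 70 y + 210 y^{2}}{8 \left(2 y + 6 y^{2}\right)}$ ($p{\left(y \right)} = \left(105 - 29\right) + \frac{-16 + 35 y + 35 y + 105 y^{2} + 105 y y}{8 \left(y + y + 3 y^{2} + 3 y y\right)} = 76 + \frac{-16 + 35 y + 35 y + 105 y^{2} + 105 y^{2}}{8 \left(y + y + 3 y^{2} + 3 y^{2}\right)} = 76 + \frac{-16 + 70 y + 210 y^{2}}{8 \left(2 y + 6 y^{2}\right)}$)
$p{\left(536 \right)} + 215265 = \frac{-8 + 643 \cdot 536 + 1929 \cdot 536^{2}}{8 \cdot 536 \left(1 + 3 \cdot 536\right)} + 215265 = \frac{1}{8} \cdot \frac{1}{536} \frac{1}{1 + 1608} \left(-8 + 344648 + 1929 \cdot 287296\right) + 215265 = \frac{1}{8} \cdot \frac{1}{536} \cdot \frac{1}{1609} \left(-8 + 344648 + 554193984\right) + 215265 = \frac{1}{8} \cdot \frac{1}{536} \cdot \frac{1}{1609} \cdot 554538624 + 215265 = \frac{8664666}{107803} + 215265 = \frac{23214877461}{107803}$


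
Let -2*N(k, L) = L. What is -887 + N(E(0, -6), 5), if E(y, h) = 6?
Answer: -1779/2 ≈ -889.50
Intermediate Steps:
N(k, L) = -L/2
-887 + N(E(0, -6), 5) = -887 - 1/2*5 = -887 - 5/2 = -1779/2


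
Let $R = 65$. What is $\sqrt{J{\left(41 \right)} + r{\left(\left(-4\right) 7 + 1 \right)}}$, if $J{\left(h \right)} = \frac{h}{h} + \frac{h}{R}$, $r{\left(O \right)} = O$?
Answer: $\frac{i \sqrt{107185}}{65} \approx 5.0368 i$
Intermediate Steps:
$J{\left(h \right)} = 1 + \frac{h}{65}$ ($J{\left(h \right)} = \frac{h}{h} + \frac{h}{65} = 1 + h \frac{1}{65} = 1 + \frac{h}{65}$)
$\sqrt{J{\left(41 \right)} + r{\left(\left(-4\right) 7 + 1 \right)}} = \sqrt{\left(1 + \frac{1}{65} \cdot 41\right) + \left(\left(-4\right) 7 + 1\right)} = \sqrt{\left(1 + \frac{41}{65}\right) + \left(-28 + 1\right)} = \sqrt{\frac{106}{65} - 27} = \sqrt{- \frac{1649}{65}} = \frac{i \sqrt{107185}}{65}$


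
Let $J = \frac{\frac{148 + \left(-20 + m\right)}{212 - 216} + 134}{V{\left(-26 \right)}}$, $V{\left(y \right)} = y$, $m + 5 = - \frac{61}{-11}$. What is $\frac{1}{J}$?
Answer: $- \frac{572}{2241} \approx -0.25524$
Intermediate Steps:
$m = \frac{6}{11}$ ($m = -5 - \frac{61}{-11} = -5 - 61 \left(- \frac{1}{11}\right) = -5 - - \frac{61}{11} = -5 + \frac{61}{11} = \frac{6}{11} \approx 0.54545$)
$J = - \frac{2241}{572}$ ($J = \frac{\frac{148 + \left(-20 + \frac{6}{11}\right)}{212 - 216} + 134}{-26} = \left(\frac{148 - \frac{214}{11}}{-4} + 134\right) \left(- \frac{1}{26}\right) = \left(\frac{1414}{11} \left(- \frac{1}{4}\right) + 134\right) \left(- \frac{1}{26}\right) = \left(- \frac{707}{22} + 134\right) \left(- \frac{1}{26}\right) = \frac{2241}{22} \left(- \frac{1}{26}\right) = - \frac{2241}{572} \approx -3.9178$)
$\frac{1}{J} = \frac{1}{- \frac{2241}{572}} = - \frac{572}{2241}$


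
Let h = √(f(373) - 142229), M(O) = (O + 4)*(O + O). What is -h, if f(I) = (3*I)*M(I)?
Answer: -√314567569 ≈ -17736.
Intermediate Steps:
M(O) = 2*O*(4 + O) (M(O) = (4 + O)*(2*O) = 2*O*(4 + O))
f(I) = 6*I²*(4 + I) (f(I) = (3*I)*(2*I*(4 + I)) = 6*I²*(4 + I))
h = √314567569 (h = √(6*373²*(4 + 373) - 142229) = √(6*139129*377 - 142229) = √(314709798 - 142229) = √314567569 ≈ 17736.)
-h = -√314567569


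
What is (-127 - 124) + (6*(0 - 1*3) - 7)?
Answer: -276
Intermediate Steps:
(-127 - 124) + (6*(0 - 1*3) - 7) = -251 + (6*(0 - 3) - 7) = -251 + (6*(-3) - 7) = -251 + (-18 - 7) = -251 - 25 = -276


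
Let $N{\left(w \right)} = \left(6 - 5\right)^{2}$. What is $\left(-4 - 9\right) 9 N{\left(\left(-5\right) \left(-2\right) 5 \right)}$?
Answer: $-117$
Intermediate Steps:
$N{\left(w \right)} = 1$ ($N{\left(w \right)} = 1^{2} = 1$)
$\left(-4 - 9\right) 9 N{\left(\left(-5\right) \left(-2\right) 5 \right)} = \left(-4 - 9\right) 9 \cdot 1 = \left(-13\right) 9 \cdot 1 = \left(-117\right) 1 = -117$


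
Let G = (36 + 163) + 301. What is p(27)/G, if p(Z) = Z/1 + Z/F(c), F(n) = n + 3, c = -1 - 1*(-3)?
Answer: 81/1250 ≈ 0.064800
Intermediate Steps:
c = 2 (c = -1 + 3 = 2)
G = 500 (G = 199 + 301 = 500)
F(n) = 3 + n
p(Z) = 6*Z/5 (p(Z) = Z/1 + Z/(3 + 2) = Z*1 + Z/5 = Z + Z*(⅕) = Z + Z/5 = 6*Z/5)
p(27)/G = ((6/5)*27)/500 = (162/5)*(1/500) = 81/1250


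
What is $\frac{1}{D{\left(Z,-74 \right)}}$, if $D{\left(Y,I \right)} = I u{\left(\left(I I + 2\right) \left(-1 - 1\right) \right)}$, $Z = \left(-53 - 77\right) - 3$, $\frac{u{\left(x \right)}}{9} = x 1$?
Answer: $\frac{1}{7296696} \approx 1.3705 \cdot 10^{-7}$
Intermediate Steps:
$u{\left(x \right)} = 9 x$ ($u{\left(x \right)} = 9 x 1 = 9 x$)
$Z = -133$ ($Z = -130 - 3 = -133$)
$D{\left(Y,I \right)} = I \left(-36 - 18 I^{2}\right)$ ($D{\left(Y,I \right)} = I 9 \left(I I + 2\right) \left(-1 - 1\right) = I 9 \left(I^{2} + 2\right) \left(-2\right) = I 9 \left(2 + I^{2}\right) \left(-2\right) = I 9 \left(-4 - 2 I^{2}\right) = I \left(-36 - 18 I^{2}\right)$)
$\frac{1}{D{\left(Z,-74 \right)}} = \frac{1}{\left(-18\right) \left(-74\right) \left(2 + \left(-74\right)^{2}\right)} = \frac{1}{\left(-18\right) \left(-74\right) \left(2 + 5476\right)} = \frac{1}{\left(-18\right) \left(-74\right) 5478} = \frac{1}{7296696}$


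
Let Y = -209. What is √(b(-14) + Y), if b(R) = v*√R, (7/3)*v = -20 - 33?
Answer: √(-10241 - 1113*I*√14)/7 ≈ 2.8827 - 14.741*I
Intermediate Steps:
v = -159/7 (v = 3*(-20 - 33)/7 = (3/7)*(-53) = -159/7 ≈ -22.714)
b(R) = -159*√R/7
√(b(-14) + Y) = √(-159*I*√14/7 - 209) = √(-209 - 159*I*√14/7)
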